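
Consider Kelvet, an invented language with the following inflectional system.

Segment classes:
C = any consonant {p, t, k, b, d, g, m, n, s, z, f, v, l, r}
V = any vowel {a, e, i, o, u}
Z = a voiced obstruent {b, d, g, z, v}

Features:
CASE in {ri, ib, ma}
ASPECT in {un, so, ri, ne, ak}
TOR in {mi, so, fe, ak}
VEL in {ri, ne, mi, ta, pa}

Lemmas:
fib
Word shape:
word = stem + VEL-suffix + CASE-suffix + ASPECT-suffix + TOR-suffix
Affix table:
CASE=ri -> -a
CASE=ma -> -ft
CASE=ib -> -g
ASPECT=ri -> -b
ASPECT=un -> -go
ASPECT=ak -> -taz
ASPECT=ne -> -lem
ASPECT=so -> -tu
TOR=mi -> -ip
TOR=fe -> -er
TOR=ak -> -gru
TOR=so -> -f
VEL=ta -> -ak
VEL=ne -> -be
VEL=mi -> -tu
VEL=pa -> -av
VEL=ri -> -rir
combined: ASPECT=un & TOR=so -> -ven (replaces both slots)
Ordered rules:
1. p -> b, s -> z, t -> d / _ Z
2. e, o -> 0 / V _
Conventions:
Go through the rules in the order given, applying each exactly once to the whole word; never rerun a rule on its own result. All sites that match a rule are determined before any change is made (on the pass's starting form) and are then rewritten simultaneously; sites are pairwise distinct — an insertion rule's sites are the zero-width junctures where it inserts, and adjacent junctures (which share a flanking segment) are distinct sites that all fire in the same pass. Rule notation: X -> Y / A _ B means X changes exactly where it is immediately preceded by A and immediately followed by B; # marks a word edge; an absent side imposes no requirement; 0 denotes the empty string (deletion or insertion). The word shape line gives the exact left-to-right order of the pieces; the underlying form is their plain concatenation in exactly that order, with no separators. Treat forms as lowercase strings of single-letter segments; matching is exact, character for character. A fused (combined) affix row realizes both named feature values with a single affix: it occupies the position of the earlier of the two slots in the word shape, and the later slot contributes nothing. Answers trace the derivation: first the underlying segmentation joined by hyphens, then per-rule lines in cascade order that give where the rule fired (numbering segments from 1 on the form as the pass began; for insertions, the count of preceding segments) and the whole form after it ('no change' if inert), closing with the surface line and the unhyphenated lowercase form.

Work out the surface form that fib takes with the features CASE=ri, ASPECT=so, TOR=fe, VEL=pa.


underlying: fib-av-a-tu-er
1. p -> b, s -> z, t -> d / _ Z: no change
2. e, o -> 0 / V _: fires at position(s) 9: fibavatur
surface: fibavatur


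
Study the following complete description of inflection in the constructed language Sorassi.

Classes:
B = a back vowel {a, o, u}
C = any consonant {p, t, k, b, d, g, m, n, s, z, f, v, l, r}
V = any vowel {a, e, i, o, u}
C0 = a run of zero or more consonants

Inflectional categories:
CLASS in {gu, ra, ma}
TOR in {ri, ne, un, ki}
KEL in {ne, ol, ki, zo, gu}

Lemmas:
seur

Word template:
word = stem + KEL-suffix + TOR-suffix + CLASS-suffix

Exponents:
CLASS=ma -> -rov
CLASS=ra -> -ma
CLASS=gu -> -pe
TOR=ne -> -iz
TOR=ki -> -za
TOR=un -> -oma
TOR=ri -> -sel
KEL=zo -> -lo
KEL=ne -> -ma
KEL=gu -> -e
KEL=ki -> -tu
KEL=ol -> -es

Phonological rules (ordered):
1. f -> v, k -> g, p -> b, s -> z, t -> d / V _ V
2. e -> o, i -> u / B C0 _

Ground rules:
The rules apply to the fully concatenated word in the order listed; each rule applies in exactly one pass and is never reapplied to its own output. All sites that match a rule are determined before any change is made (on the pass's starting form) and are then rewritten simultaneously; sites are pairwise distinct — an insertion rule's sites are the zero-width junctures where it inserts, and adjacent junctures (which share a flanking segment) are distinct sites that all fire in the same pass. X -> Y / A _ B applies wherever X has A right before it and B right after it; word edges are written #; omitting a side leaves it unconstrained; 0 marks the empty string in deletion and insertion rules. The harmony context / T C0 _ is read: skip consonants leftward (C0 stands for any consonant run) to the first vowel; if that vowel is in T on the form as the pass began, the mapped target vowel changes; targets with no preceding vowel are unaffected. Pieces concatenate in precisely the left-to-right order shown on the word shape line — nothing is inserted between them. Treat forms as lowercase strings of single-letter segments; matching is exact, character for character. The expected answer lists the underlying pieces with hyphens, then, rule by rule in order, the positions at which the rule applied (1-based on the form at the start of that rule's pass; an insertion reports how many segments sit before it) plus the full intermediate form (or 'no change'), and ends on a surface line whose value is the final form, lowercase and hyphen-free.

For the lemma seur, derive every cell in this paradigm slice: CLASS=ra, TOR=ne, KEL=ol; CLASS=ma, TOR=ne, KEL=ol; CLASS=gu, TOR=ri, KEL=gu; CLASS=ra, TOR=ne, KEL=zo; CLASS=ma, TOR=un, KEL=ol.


cell CLASS=ra, TOR=ne, KEL=ol:
underlying: seur-es-iz-ma
1. f -> v, k -> g, p -> b, s -> z, t -> d / V _ V: fires at position(s) 6: seurezizma
2. e -> o, i -> u / B C0 _: fires at position(s) 5: seurozizma
surface: seurozizma

cell CLASS=ma, TOR=ne, KEL=ol:
underlying: seur-es-iz-rov
1. f -> v, k -> g, p -> b, s -> z, t -> d / V _ V: fires at position(s) 6: seurezizrov
2. e -> o, i -> u / B C0 _: fires at position(s) 5: seurozizrov
surface: seurozizrov

cell CLASS=gu, TOR=ri, KEL=gu:
underlying: seur-e-sel-pe
1. f -> v, k -> g, p -> b, s -> z, t -> d / V _ V: fires at position(s) 6: seurezelpe
2. e -> o, i -> u / B C0 _: fires at position(s) 5: seurozelpe
surface: seurozelpe

cell CLASS=ra, TOR=ne, KEL=zo:
underlying: seur-lo-iz-ma
1. f -> v, k -> g, p -> b, s -> z, t -> d / V _ V: no change
2. e -> o, i -> u / B C0 _: fires at position(s) 7: seurlouzma
surface: seurlouzma

cell CLASS=ma, TOR=un, KEL=ol:
underlying: seur-es-oma-rov
1. f -> v, k -> g, p -> b, s -> z, t -> d / V _ V: fires at position(s) 6: seurezomarov
2. e -> o, i -> u / B C0 _: fires at position(s) 5: seurozomarov
surface: seurozomarov


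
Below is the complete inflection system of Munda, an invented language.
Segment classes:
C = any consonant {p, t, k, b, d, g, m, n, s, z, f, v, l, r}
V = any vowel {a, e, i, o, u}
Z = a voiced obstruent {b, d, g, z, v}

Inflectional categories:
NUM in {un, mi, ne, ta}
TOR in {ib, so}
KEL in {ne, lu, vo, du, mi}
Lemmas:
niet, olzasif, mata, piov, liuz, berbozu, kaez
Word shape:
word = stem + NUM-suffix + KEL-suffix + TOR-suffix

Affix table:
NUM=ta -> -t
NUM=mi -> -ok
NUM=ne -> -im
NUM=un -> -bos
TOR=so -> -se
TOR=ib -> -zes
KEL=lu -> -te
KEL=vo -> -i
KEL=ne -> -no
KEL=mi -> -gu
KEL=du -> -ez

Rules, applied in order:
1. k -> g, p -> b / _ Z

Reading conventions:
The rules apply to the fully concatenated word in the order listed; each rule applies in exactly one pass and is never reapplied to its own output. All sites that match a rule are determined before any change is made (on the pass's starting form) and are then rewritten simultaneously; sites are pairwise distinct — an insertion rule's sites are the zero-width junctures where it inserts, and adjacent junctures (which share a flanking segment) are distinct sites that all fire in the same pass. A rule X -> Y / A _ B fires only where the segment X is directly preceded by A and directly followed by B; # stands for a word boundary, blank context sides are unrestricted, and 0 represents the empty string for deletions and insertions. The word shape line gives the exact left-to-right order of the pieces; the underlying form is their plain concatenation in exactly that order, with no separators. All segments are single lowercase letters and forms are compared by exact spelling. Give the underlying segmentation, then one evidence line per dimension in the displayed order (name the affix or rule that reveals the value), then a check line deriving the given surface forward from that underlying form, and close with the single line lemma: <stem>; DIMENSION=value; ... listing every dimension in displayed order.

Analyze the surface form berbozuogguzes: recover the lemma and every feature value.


underlying: berbozu-ok-gu-zes
NUM=mi - signalled by the affix -ok
TOR=ib - signalled by the affix -zes
KEL=mi - signalled by the affix -gu
check: berbozuokguzes -> berbozuogguzes
lemma: berbozu; NUM=mi; TOR=ib; KEL=mi


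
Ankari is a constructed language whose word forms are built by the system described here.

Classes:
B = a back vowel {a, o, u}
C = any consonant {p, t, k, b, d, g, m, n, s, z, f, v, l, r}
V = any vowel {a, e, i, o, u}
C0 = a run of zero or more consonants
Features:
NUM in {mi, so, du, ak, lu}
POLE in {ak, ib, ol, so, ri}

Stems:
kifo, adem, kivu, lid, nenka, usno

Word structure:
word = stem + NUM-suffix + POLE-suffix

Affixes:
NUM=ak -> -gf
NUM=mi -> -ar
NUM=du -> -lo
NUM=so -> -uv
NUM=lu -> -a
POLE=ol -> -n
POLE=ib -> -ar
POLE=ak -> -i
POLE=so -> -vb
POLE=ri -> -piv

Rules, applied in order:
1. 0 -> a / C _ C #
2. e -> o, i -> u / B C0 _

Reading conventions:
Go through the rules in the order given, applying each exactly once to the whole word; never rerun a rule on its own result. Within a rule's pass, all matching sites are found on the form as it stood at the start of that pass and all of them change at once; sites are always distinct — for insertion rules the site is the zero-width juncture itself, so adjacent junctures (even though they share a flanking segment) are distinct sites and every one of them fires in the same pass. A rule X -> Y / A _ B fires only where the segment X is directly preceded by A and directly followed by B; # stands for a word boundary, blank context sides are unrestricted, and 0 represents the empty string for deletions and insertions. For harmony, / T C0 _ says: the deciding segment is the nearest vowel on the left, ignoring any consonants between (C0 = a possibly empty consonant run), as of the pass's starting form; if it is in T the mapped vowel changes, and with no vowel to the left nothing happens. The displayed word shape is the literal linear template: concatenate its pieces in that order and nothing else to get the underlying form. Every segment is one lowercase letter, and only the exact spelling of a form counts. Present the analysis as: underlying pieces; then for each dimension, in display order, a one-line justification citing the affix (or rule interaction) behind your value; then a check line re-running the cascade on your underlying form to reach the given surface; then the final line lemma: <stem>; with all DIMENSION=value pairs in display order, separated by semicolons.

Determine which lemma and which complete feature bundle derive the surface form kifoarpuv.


underlying: kifo-ar-piv
NUM=mi - signalled by the affix -ar
POLE=ri - signalled by the affix -piv
check: kifoarpiv -> kifoarpiv -> kifoarpuv
lemma: kifo; NUM=mi; POLE=ri


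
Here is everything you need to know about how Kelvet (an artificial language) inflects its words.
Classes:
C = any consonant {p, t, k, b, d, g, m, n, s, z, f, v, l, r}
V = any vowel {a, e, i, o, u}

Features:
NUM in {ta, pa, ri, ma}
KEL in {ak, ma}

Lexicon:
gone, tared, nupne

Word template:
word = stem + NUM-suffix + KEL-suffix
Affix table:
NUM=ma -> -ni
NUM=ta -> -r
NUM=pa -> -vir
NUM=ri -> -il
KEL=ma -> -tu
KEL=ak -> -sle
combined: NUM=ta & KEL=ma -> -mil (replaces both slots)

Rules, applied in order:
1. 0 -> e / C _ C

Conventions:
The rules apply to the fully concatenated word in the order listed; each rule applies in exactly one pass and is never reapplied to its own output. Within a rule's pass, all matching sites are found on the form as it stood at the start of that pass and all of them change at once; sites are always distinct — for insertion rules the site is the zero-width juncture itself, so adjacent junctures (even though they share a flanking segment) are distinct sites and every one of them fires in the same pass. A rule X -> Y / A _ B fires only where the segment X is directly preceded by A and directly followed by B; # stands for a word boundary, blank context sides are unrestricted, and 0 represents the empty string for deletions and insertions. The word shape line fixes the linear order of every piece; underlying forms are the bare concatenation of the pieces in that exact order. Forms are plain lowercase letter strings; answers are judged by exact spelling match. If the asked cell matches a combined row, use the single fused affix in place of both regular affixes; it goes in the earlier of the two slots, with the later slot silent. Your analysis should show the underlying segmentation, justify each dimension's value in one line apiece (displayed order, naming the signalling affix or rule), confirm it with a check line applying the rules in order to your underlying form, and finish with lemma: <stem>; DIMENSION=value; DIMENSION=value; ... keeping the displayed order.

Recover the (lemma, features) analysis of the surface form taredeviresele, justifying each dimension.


underlying: tared-vir-sle
NUM=pa - signalled by the affix -vir
KEL=ak - signalled by the affix -sle
check: taredvirsle -> taredeviresele
lemma: tared; NUM=pa; KEL=ak


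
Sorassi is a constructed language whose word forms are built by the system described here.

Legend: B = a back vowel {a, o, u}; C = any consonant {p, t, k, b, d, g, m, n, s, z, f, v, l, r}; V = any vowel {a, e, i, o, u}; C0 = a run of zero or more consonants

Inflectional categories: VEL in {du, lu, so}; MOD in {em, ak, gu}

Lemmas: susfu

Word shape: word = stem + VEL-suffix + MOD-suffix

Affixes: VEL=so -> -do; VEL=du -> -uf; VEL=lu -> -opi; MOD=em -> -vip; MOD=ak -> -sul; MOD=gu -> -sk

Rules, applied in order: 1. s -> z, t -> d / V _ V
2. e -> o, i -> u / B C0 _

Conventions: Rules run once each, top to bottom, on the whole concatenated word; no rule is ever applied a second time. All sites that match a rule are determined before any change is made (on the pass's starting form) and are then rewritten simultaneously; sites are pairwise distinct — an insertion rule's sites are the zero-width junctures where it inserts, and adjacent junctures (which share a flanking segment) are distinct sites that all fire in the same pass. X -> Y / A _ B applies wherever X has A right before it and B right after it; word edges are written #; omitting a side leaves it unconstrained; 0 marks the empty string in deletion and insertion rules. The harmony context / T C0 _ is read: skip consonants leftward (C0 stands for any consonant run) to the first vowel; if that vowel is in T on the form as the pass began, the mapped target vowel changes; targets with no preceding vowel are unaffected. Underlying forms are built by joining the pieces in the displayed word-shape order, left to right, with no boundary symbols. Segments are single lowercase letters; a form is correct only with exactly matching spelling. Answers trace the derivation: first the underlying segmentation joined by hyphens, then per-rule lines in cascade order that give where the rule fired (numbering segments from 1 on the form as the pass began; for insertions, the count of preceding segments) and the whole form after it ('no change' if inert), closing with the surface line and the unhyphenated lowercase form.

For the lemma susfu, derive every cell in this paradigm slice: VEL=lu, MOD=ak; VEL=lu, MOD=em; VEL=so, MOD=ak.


cell VEL=lu, MOD=ak:
underlying: susfu-opi-sul
1. s -> z, t -> d / V _ V: fires at position(s) 9: susfuopizul
2. e -> o, i -> u / B C0 _: fires at position(s) 8: susfuopuzul
surface: susfuopuzul

cell VEL=lu, MOD=em:
underlying: susfu-opi-vip
1. s -> z, t -> d / V _ V: no change
2. e -> o, i -> u / B C0 _: fires at position(s) 8: susfuopuvip
surface: susfuopuvip

cell VEL=so, MOD=ak:
underlying: susfu-do-sul
1. s -> z, t -> d / V _ V: fires at position(s) 8: susfudozul
2. e -> o, i -> u / B C0 _: no change
surface: susfudozul


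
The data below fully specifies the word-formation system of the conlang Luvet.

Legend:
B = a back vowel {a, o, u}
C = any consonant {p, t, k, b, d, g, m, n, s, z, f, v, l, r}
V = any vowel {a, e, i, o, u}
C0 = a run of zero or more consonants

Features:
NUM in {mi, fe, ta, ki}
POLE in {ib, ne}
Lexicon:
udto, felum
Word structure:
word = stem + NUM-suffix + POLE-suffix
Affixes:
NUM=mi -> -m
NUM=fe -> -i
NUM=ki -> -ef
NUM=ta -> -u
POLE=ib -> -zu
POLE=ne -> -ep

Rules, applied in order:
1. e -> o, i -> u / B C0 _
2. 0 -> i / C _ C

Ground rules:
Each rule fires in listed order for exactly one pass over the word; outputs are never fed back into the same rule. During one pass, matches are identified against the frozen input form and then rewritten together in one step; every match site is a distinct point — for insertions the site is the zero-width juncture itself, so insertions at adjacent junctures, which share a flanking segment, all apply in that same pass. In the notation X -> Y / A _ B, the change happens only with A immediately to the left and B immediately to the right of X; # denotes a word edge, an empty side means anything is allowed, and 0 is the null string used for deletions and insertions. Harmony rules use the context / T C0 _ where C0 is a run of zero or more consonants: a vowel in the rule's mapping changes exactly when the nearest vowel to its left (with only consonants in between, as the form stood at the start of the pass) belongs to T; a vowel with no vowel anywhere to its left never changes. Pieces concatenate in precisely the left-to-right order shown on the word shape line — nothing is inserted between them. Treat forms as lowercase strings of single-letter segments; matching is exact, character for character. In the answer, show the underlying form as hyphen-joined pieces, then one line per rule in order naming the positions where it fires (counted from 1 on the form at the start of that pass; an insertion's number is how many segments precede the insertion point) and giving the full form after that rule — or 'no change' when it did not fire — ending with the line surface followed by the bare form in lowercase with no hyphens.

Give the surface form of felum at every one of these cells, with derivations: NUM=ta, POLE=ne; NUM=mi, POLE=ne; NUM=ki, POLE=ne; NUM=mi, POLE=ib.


cell NUM=ta, POLE=ne:
underlying: felum-u-ep
1. e -> o, i -> u / B C0 _: fires at position(s) 7: felumuop
2. 0 -> i / C _ C: no change
surface: felumuop

cell NUM=mi, POLE=ne:
underlying: felum-m-ep
1. e -> o, i -> u / B C0 _: fires at position(s) 7: felummop
2. 0 -> i / C _ C: inserts after position(s) 5: felumimop
surface: felumimop

cell NUM=ki, POLE=ne:
underlying: felum-ef-ep
1. e -> o, i -> u / B C0 _: fires at position(s) 6: felumofep
2. 0 -> i / C _ C: no change
surface: felumofep

cell NUM=mi, POLE=ib:
underlying: felum-m-zu
1. e -> o, i -> u / B C0 _: no change
2. 0 -> i / C _ C: inserts after position(s) 5, 6: felumimizu
surface: felumimizu


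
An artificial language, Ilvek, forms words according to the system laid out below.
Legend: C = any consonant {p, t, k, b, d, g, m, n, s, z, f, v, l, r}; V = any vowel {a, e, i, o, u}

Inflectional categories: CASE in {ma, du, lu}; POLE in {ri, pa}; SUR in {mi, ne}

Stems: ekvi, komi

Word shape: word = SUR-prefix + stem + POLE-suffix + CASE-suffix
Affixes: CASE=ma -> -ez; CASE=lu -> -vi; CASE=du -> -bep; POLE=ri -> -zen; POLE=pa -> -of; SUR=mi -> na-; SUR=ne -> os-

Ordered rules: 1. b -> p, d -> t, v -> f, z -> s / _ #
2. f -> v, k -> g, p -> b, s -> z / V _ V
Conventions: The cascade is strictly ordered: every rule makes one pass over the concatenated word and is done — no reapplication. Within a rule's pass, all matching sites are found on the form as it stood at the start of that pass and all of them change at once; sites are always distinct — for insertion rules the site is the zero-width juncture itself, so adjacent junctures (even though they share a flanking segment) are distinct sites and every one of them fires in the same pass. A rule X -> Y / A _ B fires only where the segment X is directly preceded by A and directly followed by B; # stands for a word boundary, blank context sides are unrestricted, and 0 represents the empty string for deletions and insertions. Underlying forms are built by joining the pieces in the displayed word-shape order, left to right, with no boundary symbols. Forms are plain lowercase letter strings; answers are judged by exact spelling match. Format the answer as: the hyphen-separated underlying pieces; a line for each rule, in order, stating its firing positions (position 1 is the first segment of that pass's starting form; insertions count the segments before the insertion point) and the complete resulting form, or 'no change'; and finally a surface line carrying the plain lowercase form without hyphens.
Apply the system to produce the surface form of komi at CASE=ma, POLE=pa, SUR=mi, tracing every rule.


underlying: na-komi-of-ez
1. b -> p, d -> t, v -> f, z -> s / _ #: fires at position(s) 10: nakomiofes
2. f -> v, k -> g, p -> b, s -> z / V _ V: fires at position(s) 3, 8: nagomioves
surface: nagomioves


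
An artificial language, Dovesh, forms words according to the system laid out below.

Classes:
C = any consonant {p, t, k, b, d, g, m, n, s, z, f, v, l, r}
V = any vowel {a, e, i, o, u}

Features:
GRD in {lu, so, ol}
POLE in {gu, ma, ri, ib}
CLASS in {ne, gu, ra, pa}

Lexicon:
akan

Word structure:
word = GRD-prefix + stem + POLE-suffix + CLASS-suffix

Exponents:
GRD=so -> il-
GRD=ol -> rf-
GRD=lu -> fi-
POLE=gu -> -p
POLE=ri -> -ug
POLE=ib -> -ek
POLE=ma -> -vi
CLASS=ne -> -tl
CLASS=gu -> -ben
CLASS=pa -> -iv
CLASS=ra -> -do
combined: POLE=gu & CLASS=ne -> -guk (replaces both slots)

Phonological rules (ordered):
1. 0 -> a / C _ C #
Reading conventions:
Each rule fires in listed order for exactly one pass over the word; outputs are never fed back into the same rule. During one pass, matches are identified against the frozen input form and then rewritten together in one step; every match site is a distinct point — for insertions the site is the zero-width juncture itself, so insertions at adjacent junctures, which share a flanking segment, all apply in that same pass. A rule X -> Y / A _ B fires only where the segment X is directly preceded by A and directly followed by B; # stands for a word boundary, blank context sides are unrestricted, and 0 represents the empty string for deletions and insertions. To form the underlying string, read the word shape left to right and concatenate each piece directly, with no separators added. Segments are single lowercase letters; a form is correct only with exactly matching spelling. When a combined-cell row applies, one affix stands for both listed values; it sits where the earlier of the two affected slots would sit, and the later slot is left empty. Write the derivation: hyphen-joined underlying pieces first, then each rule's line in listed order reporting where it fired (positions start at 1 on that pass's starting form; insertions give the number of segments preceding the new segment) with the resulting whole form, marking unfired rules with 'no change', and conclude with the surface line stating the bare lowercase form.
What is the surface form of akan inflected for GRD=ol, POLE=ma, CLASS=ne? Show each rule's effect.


underlying: rf-akan-vi-tl
1. 0 -> a / C _ C #: inserts after position(s) 9: rfakanvital
surface: rfakanvital


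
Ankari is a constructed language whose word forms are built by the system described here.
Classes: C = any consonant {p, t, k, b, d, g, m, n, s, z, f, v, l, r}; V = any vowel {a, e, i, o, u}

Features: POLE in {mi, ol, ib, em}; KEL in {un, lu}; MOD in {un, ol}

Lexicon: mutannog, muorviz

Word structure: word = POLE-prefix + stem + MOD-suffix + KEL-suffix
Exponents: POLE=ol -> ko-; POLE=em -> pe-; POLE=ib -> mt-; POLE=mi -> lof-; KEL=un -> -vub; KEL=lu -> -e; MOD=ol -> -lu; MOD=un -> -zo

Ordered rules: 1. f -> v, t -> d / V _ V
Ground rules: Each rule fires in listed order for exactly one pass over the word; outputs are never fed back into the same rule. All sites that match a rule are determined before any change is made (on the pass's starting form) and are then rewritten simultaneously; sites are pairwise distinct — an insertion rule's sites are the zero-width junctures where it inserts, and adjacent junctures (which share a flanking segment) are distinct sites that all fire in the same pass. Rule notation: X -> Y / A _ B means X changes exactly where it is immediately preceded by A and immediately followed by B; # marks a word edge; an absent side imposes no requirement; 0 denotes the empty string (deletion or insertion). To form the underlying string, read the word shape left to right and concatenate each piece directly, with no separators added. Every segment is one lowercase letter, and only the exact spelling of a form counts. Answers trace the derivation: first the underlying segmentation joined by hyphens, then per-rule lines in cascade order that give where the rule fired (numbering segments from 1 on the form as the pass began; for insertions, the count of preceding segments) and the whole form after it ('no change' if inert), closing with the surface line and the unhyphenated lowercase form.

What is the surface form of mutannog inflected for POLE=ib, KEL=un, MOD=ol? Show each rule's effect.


underlying: mt-mutannog-lu-vub
1. f -> v, t -> d / V _ V: fires at position(s) 5: mtmudannogluvub
surface: mtmudannogluvub


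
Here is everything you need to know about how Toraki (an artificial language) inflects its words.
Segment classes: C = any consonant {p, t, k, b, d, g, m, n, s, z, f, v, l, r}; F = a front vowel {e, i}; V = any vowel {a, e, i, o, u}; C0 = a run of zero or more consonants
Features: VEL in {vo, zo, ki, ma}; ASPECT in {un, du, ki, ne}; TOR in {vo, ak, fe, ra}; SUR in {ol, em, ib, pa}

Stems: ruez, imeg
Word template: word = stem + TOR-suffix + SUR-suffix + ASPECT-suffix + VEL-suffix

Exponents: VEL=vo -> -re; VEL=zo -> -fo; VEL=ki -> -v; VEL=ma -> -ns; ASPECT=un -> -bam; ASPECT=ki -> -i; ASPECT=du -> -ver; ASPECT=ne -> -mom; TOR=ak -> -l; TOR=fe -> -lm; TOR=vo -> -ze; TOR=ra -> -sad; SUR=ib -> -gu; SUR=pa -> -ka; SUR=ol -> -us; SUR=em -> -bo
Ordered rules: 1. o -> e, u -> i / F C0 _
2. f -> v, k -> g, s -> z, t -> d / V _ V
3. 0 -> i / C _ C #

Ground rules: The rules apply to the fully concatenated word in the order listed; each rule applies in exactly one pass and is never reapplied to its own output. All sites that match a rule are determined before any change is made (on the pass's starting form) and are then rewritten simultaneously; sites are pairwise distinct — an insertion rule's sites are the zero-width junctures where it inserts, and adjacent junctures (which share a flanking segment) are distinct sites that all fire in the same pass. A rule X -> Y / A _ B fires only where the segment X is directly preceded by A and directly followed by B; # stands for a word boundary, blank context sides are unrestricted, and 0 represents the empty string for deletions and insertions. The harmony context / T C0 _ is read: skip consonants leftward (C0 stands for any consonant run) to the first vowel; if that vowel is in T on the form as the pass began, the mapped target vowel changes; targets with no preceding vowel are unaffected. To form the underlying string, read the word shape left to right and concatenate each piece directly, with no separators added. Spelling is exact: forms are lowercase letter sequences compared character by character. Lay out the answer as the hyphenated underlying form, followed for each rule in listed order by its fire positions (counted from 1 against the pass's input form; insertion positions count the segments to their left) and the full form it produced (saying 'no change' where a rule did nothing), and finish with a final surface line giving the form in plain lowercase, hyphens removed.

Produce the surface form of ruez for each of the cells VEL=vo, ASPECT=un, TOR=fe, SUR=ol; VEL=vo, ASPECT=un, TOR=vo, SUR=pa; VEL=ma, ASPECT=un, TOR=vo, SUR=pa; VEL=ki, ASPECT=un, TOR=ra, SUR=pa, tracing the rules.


cell VEL=vo, ASPECT=un, TOR=fe, SUR=ol:
underlying: ruez-lm-us-bam-re
1. o -> e, u -> i / F C0 _: fires at position(s) 7: ruezlmisbamre
2. f -> v, k -> g, s -> z, t -> d / V _ V: no change
3. 0 -> i / C _ C #: no change
surface: ruezlmisbamre

cell VEL=vo, ASPECT=un, TOR=vo, SUR=pa:
underlying: ruez-ze-ka-bam-re
1. o -> e, u -> i / F C0 _: no change
2. f -> v, k -> g, s -> z, t -> d / V _ V: fires at position(s) 7: ruezzegabamre
3. 0 -> i / C _ C #: no change
surface: ruezzegabamre

cell VEL=ma, ASPECT=un, TOR=vo, SUR=pa:
underlying: ruez-ze-ka-bam-ns
1. o -> e, u -> i / F C0 _: no change
2. f -> v, k -> g, s -> z, t -> d / V _ V: fires at position(s) 7: ruezzegabamns
3. 0 -> i / C _ C #: inserts after position(s) 12: ruezzegabamnis
surface: ruezzegabamnis

cell VEL=ki, ASPECT=un, TOR=ra, SUR=pa:
underlying: ruez-sad-ka-bam-v
1. o -> e, u -> i / F C0 _: no change
2. f -> v, k -> g, s -> z, t -> d / V _ V: no change
3. 0 -> i / C _ C #: inserts after position(s) 12: ruezsadkabamiv
surface: ruezsadkabamiv


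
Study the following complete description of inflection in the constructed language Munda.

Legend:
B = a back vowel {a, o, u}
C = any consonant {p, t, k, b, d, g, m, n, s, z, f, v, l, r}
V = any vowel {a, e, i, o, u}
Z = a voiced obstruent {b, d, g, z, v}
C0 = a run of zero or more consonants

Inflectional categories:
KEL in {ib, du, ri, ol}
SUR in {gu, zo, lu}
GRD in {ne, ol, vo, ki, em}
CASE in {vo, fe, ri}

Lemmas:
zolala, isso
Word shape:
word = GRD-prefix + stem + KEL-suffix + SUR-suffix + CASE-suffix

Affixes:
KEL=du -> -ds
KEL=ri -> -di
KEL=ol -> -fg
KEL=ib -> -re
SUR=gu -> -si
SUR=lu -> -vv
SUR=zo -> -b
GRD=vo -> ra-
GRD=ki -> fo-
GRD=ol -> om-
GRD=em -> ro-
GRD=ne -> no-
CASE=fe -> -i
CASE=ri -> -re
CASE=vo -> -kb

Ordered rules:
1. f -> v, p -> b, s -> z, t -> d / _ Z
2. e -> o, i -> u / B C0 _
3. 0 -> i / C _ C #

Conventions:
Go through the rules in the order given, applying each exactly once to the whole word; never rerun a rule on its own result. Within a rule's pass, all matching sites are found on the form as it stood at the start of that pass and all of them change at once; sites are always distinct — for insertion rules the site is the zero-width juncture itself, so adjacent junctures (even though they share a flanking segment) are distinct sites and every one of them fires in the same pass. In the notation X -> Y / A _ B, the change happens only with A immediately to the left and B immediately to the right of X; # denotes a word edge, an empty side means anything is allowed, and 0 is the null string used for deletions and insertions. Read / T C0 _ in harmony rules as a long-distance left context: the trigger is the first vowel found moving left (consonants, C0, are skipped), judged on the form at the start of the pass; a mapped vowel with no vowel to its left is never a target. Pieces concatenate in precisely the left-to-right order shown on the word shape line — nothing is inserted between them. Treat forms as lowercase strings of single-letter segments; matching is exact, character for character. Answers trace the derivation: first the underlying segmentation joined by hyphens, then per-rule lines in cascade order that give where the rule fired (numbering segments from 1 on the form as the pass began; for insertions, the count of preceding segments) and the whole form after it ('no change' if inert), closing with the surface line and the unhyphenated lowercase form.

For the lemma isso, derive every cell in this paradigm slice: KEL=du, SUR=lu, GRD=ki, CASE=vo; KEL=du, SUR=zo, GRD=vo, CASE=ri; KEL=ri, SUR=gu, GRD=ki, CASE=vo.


cell KEL=du, SUR=lu, GRD=ki, CASE=vo:
underlying: fo-isso-ds-vv-kb
1. f -> v, p -> b, s -> z, t -> d / _ Z: fires at position(s) 8: foissodzvvkb
2. e -> o, i -> u / B C0 _: fires at position(s) 3: foussodzvvkb
3. 0 -> i / C _ C #: inserts after position(s) 11: foussodzvvkib
surface: foussodzvvkib

cell KEL=du, SUR=zo, GRD=vo, CASE=ri:
underlying: ra-isso-ds-b-re
1. f -> v, p -> b, s -> z, t -> d / _ Z: fires at position(s) 8: raissodzbre
2. e -> o, i -> u / B C0 _: fires at position(s) 3, 11: raussodzbro
3. 0 -> i / C _ C #: no change
surface: raussodzbro

cell KEL=ri, SUR=gu, GRD=ki, CASE=vo:
underlying: fo-isso-di-si-kb
1. f -> v, p -> b, s -> z, t -> d / _ Z: no change
2. e -> o, i -> u / B C0 _: fires at position(s) 3, 8: foussodusikb
3. 0 -> i / C _ C #: inserts after position(s) 11: foussodusikib
surface: foussodusikib


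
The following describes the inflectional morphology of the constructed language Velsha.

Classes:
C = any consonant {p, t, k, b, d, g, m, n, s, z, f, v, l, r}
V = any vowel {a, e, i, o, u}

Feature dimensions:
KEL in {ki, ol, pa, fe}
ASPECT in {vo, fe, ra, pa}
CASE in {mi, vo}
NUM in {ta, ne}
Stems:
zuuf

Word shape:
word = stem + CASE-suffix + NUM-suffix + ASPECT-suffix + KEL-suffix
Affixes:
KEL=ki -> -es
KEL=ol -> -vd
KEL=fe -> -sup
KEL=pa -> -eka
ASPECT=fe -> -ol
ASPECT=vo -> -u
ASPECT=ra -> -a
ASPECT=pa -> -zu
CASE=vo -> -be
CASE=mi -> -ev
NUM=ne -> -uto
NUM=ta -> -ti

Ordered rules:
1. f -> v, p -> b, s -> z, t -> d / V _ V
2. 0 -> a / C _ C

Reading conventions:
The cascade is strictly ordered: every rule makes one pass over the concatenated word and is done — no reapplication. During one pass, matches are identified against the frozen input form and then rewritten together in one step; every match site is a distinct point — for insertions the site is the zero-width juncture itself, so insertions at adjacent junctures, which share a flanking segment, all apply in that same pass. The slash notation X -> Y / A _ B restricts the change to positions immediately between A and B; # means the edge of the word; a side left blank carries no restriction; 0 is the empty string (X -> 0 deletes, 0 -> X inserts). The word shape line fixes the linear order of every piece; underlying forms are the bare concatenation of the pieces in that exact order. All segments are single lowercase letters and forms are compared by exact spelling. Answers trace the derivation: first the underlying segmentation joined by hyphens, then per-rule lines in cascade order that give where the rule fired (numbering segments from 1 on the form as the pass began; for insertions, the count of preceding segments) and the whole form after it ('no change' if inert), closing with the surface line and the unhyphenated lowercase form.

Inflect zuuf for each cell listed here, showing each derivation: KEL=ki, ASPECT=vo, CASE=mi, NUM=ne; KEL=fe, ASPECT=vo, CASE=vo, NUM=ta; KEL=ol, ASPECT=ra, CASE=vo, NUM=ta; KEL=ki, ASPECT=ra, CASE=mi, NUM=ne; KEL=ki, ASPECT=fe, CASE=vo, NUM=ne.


cell KEL=ki, ASPECT=vo, CASE=mi, NUM=ne:
underlying: zuuf-ev-uto-u-es
1. f -> v, p -> b, s -> z, t -> d / V _ V: fires at position(s) 4, 8: zuuvevudoues
2. 0 -> a / C _ C: no change
surface: zuuvevudoues

cell KEL=fe, ASPECT=vo, CASE=vo, NUM=ta:
underlying: zuuf-be-ti-u-sup
1. f -> v, p -> b, s -> z, t -> d / V _ V: fires at position(s) 7, 10: zuufbediuzup
2. 0 -> a / C _ C: inserts after position(s) 4: zuufabediuzup
surface: zuufabediuzup

cell KEL=ol, ASPECT=ra, CASE=vo, NUM=ta:
underlying: zuuf-be-ti-a-vd
1. f -> v, p -> b, s -> z, t -> d / V _ V: fires at position(s) 7: zuufbediavd
2. 0 -> a / C _ C: inserts after position(s) 4, 10: zuufabediavad
surface: zuufabediavad

cell KEL=ki, ASPECT=ra, CASE=mi, NUM=ne:
underlying: zuuf-ev-uto-a-es
1. f -> v, p -> b, s -> z, t -> d / V _ V: fires at position(s) 4, 8: zuuvevudoaes
2. 0 -> a / C _ C: no change
surface: zuuvevudoaes

cell KEL=ki, ASPECT=fe, CASE=vo, NUM=ne:
underlying: zuuf-be-uto-ol-es
1. f -> v, p -> b, s -> z, t -> d / V _ V: fires at position(s) 8: zuufbeudooles
2. 0 -> a / C _ C: inserts after position(s) 4: zuufabeudooles
surface: zuufabeudooles


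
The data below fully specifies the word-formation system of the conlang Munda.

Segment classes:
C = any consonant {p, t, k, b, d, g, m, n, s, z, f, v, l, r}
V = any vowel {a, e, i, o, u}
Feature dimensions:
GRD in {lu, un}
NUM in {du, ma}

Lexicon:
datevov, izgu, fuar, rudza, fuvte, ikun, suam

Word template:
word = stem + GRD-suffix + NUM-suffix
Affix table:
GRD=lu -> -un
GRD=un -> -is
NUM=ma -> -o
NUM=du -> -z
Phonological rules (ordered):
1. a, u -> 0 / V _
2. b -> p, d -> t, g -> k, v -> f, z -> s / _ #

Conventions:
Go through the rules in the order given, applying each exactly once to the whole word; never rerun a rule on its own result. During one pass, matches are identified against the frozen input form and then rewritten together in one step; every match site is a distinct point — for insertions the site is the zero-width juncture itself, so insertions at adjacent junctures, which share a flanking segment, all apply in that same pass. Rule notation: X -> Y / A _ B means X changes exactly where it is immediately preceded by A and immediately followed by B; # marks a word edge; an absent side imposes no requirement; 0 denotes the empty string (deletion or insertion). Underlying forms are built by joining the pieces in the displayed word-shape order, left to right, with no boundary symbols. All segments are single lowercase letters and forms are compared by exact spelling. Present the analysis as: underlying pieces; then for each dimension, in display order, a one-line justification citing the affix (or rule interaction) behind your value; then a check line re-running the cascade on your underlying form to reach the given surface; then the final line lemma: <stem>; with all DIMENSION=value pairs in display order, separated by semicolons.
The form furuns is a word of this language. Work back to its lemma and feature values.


underlying: fuar-un-z
GRD=lu - signalled by the affix -un
NUM=du - signalled by the affix -z
check: fuarunz -> furunz -> furuns
lemma: fuar; GRD=lu; NUM=du


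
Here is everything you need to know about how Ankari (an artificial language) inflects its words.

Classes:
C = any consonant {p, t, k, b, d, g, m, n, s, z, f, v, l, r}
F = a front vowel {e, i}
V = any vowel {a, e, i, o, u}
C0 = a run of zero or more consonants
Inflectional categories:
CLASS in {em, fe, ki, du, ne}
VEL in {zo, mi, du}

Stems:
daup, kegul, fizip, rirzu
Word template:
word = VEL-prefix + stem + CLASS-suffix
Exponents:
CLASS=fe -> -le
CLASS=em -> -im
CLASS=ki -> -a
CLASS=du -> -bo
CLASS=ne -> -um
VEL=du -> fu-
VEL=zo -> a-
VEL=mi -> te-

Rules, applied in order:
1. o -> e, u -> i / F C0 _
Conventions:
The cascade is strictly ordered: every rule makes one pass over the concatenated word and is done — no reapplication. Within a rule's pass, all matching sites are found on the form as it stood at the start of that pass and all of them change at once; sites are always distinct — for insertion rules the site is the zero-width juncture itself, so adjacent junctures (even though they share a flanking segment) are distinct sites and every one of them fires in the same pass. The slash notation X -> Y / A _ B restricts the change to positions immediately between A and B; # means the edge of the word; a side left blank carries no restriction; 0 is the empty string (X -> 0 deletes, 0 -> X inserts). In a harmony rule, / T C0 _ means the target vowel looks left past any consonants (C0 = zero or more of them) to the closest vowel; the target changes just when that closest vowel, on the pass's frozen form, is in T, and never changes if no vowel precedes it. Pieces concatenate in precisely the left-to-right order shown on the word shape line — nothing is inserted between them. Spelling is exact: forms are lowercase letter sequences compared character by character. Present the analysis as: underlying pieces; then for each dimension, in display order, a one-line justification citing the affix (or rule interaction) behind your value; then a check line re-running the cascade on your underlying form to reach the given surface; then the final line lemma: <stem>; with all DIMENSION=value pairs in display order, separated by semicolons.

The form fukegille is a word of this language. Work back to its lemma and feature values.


underlying: fu-kegul-le
CLASS=fe - signalled by the affix -le
VEL=du - signalled by the affix fu-
check: fukegulle -> fukegille
lemma: kegul; CLASS=fe; VEL=du


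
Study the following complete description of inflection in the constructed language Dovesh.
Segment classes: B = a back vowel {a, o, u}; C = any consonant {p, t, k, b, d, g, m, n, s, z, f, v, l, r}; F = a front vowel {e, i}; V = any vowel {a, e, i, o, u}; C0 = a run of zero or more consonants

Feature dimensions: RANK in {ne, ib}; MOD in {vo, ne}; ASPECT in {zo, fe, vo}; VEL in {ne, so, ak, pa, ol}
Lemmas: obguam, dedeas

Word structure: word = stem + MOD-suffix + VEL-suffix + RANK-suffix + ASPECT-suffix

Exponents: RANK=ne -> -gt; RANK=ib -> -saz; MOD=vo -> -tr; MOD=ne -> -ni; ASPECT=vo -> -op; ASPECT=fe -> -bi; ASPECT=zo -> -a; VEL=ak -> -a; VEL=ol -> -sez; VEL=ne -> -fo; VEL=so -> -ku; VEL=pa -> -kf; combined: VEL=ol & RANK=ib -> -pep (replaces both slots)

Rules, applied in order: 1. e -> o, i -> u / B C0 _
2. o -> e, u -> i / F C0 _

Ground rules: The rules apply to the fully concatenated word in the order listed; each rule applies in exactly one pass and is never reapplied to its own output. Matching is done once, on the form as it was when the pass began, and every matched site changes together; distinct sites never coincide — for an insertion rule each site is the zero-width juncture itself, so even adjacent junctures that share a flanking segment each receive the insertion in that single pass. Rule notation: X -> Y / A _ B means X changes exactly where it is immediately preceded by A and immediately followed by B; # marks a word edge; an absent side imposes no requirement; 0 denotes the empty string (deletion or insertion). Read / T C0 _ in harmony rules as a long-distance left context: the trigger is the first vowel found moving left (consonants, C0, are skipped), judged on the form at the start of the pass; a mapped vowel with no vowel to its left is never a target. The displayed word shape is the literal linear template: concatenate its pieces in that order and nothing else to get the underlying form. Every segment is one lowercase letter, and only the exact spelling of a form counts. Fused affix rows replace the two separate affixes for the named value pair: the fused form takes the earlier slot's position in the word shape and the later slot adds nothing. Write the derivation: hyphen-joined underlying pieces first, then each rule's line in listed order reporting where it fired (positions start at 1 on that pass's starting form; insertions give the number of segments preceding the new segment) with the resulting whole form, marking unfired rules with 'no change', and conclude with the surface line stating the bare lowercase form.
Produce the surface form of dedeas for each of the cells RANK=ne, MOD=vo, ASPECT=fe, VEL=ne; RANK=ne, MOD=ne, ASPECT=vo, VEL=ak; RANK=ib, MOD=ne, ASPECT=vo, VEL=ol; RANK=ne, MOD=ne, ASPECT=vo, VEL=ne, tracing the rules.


cell RANK=ne, MOD=vo, ASPECT=fe, VEL=ne:
underlying: dedeas-tr-fo-gt-bi
1. e -> o, i -> u / B C0 _: fires at position(s) 14: dedeastrfogtbu
2. o -> e, u -> i / F C0 _: no change
surface: dedeastrfogtbu

cell RANK=ne, MOD=ne, ASPECT=vo, VEL=ak:
underlying: dedeas-ni-a-gt-op
1. e -> o, i -> u / B C0 _: fires at position(s) 8: dedeasnuagtop
2. o -> e, u -> i / F C0 _: no change
surface: dedeasnuagtop

cell RANK=ib, MOD=ne, ASPECT=vo, VEL=ol:
underlying: dedeas-ni-pep-op
1. e -> o, i -> u / B C0 _: fires at position(s) 8: dedeasnupepop
2. o -> e, u -> i / F C0 _: fires at position(s) 12: dedeasnupepep
surface: dedeasnupepep

cell RANK=ne, MOD=ne, ASPECT=vo, VEL=ne:
underlying: dedeas-ni-fo-gt-op
1. e -> o, i -> u / B C0 _: fires at position(s) 8: dedeasnufogtop
2. o -> e, u -> i / F C0 _: no change
surface: dedeasnufogtop
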